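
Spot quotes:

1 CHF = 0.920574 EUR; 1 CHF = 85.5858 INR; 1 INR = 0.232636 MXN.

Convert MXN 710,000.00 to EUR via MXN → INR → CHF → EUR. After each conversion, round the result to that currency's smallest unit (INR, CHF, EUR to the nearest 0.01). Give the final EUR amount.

EUR 32,827.55

MXN 710,000.00 ÷ 0.232636 = INR 3,051,978.20
INR 3,051,978.20 ÷ 85.5858 = CHF 35,659.87
CHF 35,659.87 × 0.920574 = EUR 32,827.55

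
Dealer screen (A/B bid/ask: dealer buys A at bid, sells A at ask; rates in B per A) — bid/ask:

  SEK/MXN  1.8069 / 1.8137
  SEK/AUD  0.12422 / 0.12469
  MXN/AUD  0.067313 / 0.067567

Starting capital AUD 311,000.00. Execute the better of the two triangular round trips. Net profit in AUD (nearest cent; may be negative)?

Best loop AUD → MXN → SEK → AUD:
AUD 311,000.00 ÷ 0.067567 (buy MXN at ask) = MXN 4,602,838.66
MXN 4,602,838.66 ÷ 1.8137 (buy SEK at ask) = SEK 2,537,816.98
SEK 2,537,816.98 × 0.12422 (sell SEK at bid) = AUD 315,247.63

Net profit: AUD 4,247.63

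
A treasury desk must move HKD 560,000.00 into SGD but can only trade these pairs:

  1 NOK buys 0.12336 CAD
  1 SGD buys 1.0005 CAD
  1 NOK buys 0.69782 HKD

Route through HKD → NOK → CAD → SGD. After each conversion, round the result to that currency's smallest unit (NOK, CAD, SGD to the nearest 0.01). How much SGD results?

SGD 98,946.83

HKD 560,000.00 ÷ 0.69782 = NOK 802,499.21
NOK 802,499.21 × 0.12336 = CAD 98,996.30
CAD 98,996.30 ÷ 1.0005 = SGD 98,946.83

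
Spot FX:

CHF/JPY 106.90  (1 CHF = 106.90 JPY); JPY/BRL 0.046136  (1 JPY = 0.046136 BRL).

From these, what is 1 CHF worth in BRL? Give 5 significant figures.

CHF/BRL = 4.9319

1 CHF × 106.90 = 106.9 JPY
106.9 JPY × 0.046136 = 4.93194 BRL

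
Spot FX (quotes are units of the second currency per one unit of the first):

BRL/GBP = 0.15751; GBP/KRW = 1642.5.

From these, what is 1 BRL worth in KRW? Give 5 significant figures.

BRL/KRW = 258.71

1 BRL × 0.15751 = 0.15751 GBP
0.15751 GBP × 1642.5 = 258.71 KRW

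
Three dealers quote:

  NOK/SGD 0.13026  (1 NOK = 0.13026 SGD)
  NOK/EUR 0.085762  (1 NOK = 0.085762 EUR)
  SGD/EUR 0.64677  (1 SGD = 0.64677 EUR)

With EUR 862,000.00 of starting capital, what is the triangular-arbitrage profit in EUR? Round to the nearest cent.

Profit: EUR 15,488.08

Profitable loop is EUR → SGD → NOK → EUR:
EUR 862,000.00 ÷ 0.64677 = SGD 1,332,776.72
SGD 1,332,776.72 ÷ 0.13026 = NOK 10,231,665.29
NOK 10,231,665.29 × 0.085762 = EUR 877,488.08
Profit = EUR 877,488.08 − EUR 862,000.00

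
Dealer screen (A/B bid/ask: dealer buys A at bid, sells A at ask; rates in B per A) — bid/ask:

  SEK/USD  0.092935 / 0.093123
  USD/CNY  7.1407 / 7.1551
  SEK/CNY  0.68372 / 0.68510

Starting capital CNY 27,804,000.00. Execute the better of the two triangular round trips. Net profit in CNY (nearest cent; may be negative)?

Net profit: CNY 726,730.89

Best loop CNY → USD → SEK → CNY:
CNY 27,804,000.00 ÷ 7.1551 (buy USD at ask) = USD 3,885,899.57
USD 3,885,899.57 ÷ 0.093123 (buy SEK at ask) = SEK 41,728,676.78
SEK 41,728,676.78 × 0.68372 (sell SEK at bid) = CNY 28,530,730.89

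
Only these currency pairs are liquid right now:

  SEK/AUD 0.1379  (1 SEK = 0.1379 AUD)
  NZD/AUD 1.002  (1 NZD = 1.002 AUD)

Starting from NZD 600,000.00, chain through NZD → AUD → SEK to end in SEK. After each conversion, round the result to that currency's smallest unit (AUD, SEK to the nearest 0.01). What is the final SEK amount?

NZD 600,000.00 × 1.002 = AUD 601,200.00
AUD 601,200.00 ÷ 0.1379 = SEK 4,359,680.93

SEK 4,359,680.93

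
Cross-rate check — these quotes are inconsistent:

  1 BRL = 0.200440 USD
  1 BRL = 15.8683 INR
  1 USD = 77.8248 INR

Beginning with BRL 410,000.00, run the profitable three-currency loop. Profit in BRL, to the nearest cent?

Profitable loop is BRL → INR → USD → BRL:
BRL 410,000.00 × 15.8683 = INR 6,506,003.00
INR 6,506,003.00 ÷ 77.8248 = USD 83,598.07
USD 83,598.07 ÷ 0.200440 = BRL 417,072.78
Profit = BRL 417,072.78 − BRL 410,000.00

Profit: BRL 7,072.78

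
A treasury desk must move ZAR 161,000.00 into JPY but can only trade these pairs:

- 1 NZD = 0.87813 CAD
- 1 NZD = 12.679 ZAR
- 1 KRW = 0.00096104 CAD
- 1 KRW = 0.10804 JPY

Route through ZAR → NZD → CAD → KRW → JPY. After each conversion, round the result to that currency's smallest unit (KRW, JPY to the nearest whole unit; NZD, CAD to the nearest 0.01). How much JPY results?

ZAR 161,000.00 ÷ 12.679 = NZD 12,698.16
NZD 12,698.16 × 0.87813 = CAD 11,150.64
CAD 11,150.64 ÷ 0.00096104 = KRW 11,602,680
KRW 11,602,680 × 0.10804 = JPY 1,253,554

JPY 1,253,554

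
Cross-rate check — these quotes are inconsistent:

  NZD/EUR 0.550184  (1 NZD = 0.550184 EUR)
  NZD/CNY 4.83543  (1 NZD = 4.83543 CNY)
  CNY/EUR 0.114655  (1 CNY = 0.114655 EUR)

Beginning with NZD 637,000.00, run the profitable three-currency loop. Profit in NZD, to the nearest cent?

Profit: NZD 4,888.47

Profitable loop is NZD → CNY → EUR → NZD:
NZD 637,000.00 × 4.83543 = CNY 3,080,168.91
CNY 3,080,168.91 × 0.114655 = EUR 353,156.77
EUR 353,156.77 ÷ 0.550184 = NZD 641,888.47
Profit = NZD 641,888.47 − NZD 637,000.00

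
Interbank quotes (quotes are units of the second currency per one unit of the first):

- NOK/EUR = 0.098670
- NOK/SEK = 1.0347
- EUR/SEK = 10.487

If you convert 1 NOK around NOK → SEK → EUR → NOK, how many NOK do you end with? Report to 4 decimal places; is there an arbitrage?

Around NOK → SEK → EUR → NOK: 1 × 1.0347 ÷ 10.487 ÷ 0.098670 = 0.999949
Product ≈ 1 (deviation 0.005%, within rounding noise).

0.9999 (no arbitrage)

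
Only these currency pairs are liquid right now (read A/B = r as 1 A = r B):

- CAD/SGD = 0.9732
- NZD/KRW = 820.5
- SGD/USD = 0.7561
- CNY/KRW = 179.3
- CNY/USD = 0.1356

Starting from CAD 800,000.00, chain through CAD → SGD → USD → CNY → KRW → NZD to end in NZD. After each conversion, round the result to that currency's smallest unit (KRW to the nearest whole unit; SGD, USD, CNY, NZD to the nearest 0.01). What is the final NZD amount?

NZD 948,666.02

CAD 800,000.00 × 0.9732 = SGD 778,560.00
SGD 778,560.00 × 0.7561 = USD 588,669.22
USD 588,669.22 ÷ 0.1356 = CNY 4,341,218.44
CNY 4,341,218.44 × 179.3 = KRW 778,380,466
KRW 778,380,466 ÷ 820.5 = NZD 948,666.02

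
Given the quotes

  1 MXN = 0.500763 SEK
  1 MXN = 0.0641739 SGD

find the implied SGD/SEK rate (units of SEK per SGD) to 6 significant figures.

1 SGD ÷ 0.0641739 = 15.5827 MXN
15.5827 MXN × 0.500763 = 7.80322 SEK

SGD/SEK = 7.80322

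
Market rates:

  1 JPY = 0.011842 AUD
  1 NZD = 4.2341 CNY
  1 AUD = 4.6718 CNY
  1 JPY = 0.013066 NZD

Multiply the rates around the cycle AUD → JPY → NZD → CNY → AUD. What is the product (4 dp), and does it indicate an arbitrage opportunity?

Around AUD → JPY → NZD → CNY → AUD: 1 ÷ 0.011842 × 0.013066 × 4.2341 ÷ 4.6718 = 0.999987
Product ≈ 1 (deviation 0.001%, within rounding noise).

1.0000 (no arbitrage)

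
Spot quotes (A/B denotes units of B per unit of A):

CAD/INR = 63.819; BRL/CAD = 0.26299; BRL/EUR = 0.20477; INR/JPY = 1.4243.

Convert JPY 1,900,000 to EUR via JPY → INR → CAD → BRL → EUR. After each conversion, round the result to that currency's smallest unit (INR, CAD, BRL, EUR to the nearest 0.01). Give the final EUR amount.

JPY 1,900,000 ÷ 1.4243 = INR 1,333,988.63
INR 1,333,988.63 ÷ 63.819 = CAD 20,902.69
CAD 20,902.69 ÷ 0.26299 = BRL 79,480.93
BRL 79,480.93 × 0.20477 = EUR 16,275.31

EUR 16,275.31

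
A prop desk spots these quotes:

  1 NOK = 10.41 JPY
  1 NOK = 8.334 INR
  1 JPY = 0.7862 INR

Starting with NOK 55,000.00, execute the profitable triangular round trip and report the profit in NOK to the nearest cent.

Profit: NOK 1,005.72

Profitable loop is NOK → INR → JPY → NOK:
NOK 55,000.00 × 8.334 = INR 458,370.00
INR 458,370.00 ÷ 0.7862 = JPY 583,020
JPY 583,020 ÷ 10.41 = NOK 56,005.72
Profit = NOK 56,005.72 − NOK 55,000.00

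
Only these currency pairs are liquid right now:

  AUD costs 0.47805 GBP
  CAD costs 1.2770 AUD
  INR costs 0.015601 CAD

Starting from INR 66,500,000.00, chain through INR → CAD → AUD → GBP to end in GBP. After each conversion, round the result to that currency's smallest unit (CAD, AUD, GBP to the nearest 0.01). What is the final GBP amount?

INR 66,500,000.00 × 0.015601 = CAD 1,037,466.50
CAD 1,037,466.50 × 1.2770 = AUD 1,324,844.72
AUD 1,324,844.72 × 0.47805 = GBP 633,342.02

GBP 633,342.02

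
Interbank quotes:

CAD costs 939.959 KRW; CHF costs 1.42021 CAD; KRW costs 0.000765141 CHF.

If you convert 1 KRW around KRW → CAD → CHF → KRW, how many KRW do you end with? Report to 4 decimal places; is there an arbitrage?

Around KRW → CAD → CHF → KRW: 1 ÷ 939.959 ÷ 1.42021 ÷ 0.000765141 = 0.979032
Product < 1; profitable direction is KRW → CHF → CAD → KRW.

0.9790 (arbitrage exists)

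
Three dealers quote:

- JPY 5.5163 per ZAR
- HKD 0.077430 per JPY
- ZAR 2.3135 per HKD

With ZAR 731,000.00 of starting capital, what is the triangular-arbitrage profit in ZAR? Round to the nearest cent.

Profit: ZAR 8,759.82

Profitable loop is ZAR → HKD → JPY → ZAR:
ZAR 731,000.00 ÷ 2.3135 = HKD 315,971.47
HKD 315,971.47 ÷ 0.077430 = JPY 4,080,737
JPY 4,080,737 ÷ 5.5163 = ZAR 739,759.82
Profit = ZAR 739,759.82 − ZAR 731,000.00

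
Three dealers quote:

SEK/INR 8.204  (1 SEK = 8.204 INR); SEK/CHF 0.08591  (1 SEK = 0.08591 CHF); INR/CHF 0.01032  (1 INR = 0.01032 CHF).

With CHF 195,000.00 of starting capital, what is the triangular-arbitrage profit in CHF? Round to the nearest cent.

Profit: CHF 2,866.82

Profitable loop is CHF → INR → SEK → CHF:
CHF 195,000.00 ÷ 0.01032 = INR 18,895,348.84
INR 18,895,348.84 ÷ 8.204 = SEK 2,303,187.33
SEK 2,303,187.33 × 0.08591 = CHF 197,866.82
Profit = CHF 197,866.82 − CHF 195,000.00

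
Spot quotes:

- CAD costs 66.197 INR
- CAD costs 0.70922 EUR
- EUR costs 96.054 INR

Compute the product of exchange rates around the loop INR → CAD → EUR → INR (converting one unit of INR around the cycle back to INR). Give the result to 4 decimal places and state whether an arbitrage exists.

1.0291 (arbitrage exists)

Around INR → CAD → EUR → INR: 1 ÷ 66.197 × 0.70922 × 96.054 = 1.029101
Product > 1; profitable direction is INR → CAD → EUR → INR.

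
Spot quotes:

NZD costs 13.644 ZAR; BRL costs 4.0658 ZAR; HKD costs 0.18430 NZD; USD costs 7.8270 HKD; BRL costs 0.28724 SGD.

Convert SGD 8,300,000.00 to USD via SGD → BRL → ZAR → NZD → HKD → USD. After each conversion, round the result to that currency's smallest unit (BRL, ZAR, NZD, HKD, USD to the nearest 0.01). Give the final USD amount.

USD 5,969,209.29

SGD 8,300,000.00 ÷ 0.28724 = BRL 28,895,696.98
BRL 28,895,696.98 × 4.0658 = ZAR 117,484,124.78
ZAR 117,484,124.78 ÷ 13.644 = NZD 8,610,680.50
NZD 8,610,680.50 ÷ 0.18430 = HKD 46,721,001.09
HKD 46,721,001.09 ÷ 7.8270 = USD 5,969,209.29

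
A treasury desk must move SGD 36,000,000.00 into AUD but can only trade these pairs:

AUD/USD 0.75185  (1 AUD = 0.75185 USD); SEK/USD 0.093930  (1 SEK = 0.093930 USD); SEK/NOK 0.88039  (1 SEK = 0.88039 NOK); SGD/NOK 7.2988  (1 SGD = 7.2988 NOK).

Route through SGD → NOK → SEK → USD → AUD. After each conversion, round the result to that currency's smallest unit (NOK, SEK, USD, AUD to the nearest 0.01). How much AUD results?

SGD 36,000,000.00 × 7.2988 = NOK 262,756,800.00
NOK 262,756,800.00 ÷ 0.88039 = SEK 298,455,002.90
SEK 298,455,002.90 × 0.093930 = USD 28,033,878.42
USD 28,033,878.42 ÷ 0.75185 = AUD 37,286,531.12

AUD 37,286,531.12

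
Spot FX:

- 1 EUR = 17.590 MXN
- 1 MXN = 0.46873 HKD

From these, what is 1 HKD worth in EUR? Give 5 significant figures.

1 HKD ÷ 0.46873 = 2.13342 MXN
2.13342 MXN ÷ 17.590 = 0.121286 EUR

HKD/EUR = 0.12129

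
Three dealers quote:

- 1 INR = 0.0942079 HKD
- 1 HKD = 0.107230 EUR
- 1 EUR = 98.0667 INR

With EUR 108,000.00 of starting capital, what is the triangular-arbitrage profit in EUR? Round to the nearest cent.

Profit: EUR 1,018.09

Profitable loop is EUR → HKD → INR → EUR:
EUR 108,000.00 ÷ 0.107230 = HKD 1,007,180.83
HKD 1,007,180.83 ÷ 0.0942079 = INR 10,691,044.24
INR 10,691,044.24 ÷ 98.0667 = EUR 109,018.09
Profit = EUR 109,018.09 − EUR 108,000.00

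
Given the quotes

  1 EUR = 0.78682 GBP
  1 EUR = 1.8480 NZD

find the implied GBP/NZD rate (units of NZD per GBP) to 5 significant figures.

1 GBP ÷ 0.78682 = 1.27094 EUR
1.27094 EUR × 1.8480 = 2.34869 NZD

GBP/NZD = 2.3487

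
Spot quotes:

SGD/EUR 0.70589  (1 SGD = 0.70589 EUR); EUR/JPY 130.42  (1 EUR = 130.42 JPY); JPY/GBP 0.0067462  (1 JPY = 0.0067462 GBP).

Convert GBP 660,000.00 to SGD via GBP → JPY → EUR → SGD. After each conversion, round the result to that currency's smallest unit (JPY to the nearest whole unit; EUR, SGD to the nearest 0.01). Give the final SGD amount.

SGD 1,062,682.43

GBP 660,000.00 ÷ 0.0067462 = JPY 97,832,854
JPY 97,832,854 ÷ 130.42 = EUR 750,136.90
EUR 750,136.90 ÷ 0.70589 = SGD 1,062,682.43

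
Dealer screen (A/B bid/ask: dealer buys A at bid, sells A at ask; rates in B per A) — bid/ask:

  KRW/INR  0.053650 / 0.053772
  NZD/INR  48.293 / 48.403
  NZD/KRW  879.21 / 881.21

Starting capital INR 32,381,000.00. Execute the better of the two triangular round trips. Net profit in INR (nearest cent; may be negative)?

Best loop INR → KRW → NZD → INR:
INR 32,381,000.00 ÷ 0.053772 (buy KRW at ask) = KRW 602,190,731
KRW 602,190,731 ÷ 881.21 (buy NZD at ask) = NZD 683,368.02
NZD 683,368.02 × 48.293 (sell NZD at bid) = INR 33,001,891.70

Net profit: INR 620,891.70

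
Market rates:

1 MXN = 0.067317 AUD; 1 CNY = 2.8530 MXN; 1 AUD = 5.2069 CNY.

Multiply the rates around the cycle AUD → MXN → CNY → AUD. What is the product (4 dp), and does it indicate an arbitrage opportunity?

Around AUD → MXN → CNY → AUD: 1 ÷ 0.067317 ÷ 2.8530 ÷ 5.2069 = 0.999987
Product ≈ 1 (deviation 0.001%, within rounding noise).

1.0000 (no arbitrage)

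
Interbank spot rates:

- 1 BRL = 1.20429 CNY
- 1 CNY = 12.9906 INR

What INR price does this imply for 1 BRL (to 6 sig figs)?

BRL/INR = 15.6444

1 BRL × 1.20429 = 1.20429 CNY
1.20429 CNY × 12.9906 = 15.6444 INR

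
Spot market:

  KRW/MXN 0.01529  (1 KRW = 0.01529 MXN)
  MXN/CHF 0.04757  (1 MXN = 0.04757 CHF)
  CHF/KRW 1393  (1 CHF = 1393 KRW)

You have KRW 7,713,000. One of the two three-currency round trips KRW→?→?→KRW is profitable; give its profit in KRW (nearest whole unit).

Profit: KRW 101,750

Profitable loop is KRW → MXN → CHF → KRW:
KRW 7,713,000 × 0.01529 = MXN 117,931.77
MXN 117,931.77 × 0.04757 = CHF 5,610.01
CHF 5,610.01 × 1393 = KRW 7,814,750
Profit = KRW 7,814,750 − KRW 7,713,000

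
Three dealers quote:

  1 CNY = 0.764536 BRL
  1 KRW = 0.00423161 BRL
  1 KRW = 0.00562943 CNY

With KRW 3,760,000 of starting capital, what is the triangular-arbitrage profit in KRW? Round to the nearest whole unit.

Profit: KRW 64,235

Profitable loop is KRW → CNY → BRL → KRW:
KRW 3,760,000 × 0.00562943 = CNY 21,166.66
CNY 21,166.66 × 0.764536 = BRL 16,182.67
BRL 16,182.67 ÷ 0.00423161 = KRW 3,824,235
Profit = KRW 3,824,235 − KRW 3,760,000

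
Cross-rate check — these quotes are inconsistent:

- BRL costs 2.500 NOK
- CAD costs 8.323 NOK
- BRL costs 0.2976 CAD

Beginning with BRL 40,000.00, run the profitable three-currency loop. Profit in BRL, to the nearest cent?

Profitable loop is BRL → NOK → CAD → BRL:
BRL 40,000.00 × 2.500 = NOK 100,000.00
NOK 100,000.00 ÷ 8.323 = CAD 12,014.90
CAD 12,014.90 ÷ 0.2976 = BRL 40,372.64
Profit = BRL 40,372.64 − BRL 40,000.00

Profit: BRL 372.64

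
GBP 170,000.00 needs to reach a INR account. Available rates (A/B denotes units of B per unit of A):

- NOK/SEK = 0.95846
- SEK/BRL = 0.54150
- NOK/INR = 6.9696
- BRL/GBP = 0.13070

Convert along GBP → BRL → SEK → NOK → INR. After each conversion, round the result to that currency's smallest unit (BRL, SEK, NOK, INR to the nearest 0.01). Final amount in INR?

INR 17,466,614.43

GBP 170,000.00 ÷ 0.13070 = BRL 1,300,688.60
BRL 1,300,688.60 ÷ 0.54150 = SEK 2,402,010.34
SEK 2,402,010.34 ÷ 0.95846 = NOK 2,506,114.33
NOK 2,506,114.33 × 6.9696 = INR 17,466,614.43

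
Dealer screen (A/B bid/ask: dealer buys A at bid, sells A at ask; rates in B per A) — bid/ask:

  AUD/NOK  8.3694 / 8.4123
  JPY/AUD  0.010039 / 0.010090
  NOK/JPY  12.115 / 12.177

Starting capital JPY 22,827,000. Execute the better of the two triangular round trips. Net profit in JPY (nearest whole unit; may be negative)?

Net profit: JPY 408,768

Best loop JPY → AUD → NOK → JPY:
JPY 22,827,000 × 0.010039 (sell JPY at bid) = AUD 229,160.25
AUD 229,160.25 × 8.3694 (sell AUD at bid) = NOK 1,917,933.82
NOK 1,917,933.82 × 12.115 (sell NOK at bid) = JPY 23,235,768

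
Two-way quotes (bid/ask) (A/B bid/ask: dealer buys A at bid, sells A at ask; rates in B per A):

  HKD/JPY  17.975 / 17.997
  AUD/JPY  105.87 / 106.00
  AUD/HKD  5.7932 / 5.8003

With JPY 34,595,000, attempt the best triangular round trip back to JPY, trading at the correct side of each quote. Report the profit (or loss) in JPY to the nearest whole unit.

Best loop JPY → HKD → AUD → JPY:
JPY 34,595,000 ÷ 17.997 (buy HKD at ask) = HKD 1,922,264.82
HKD 1,922,264.82 ÷ 5.8003 (buy AUD at ask) = AUD 331,407.83
AUD 331,407.83 × 105.87 (sell AUD at bid) = JPY 35,086,147

Net profit: JPY 491,147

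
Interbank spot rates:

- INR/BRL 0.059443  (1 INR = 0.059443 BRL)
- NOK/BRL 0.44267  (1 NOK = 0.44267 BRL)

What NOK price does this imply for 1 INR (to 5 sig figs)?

1 INR × 0.059443 = 0.059443 BRL
0.059443 BRL ÷ 0.44267 = 0.134283 NOK

INR/NOK = 0.13428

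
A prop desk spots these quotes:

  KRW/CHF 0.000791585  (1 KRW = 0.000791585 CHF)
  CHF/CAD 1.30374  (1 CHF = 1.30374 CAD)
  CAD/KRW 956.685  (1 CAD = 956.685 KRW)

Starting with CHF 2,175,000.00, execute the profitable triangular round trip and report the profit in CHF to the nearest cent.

Profitable loop is CHF → KRW → CAD → CHF:
CHF 2,175,000.00 ÷ 0.000791585 = KRW 2,747,651,863
KRW 2,747,651,863 ÷ 956.685 = CAD 2,872,054.92
CAD 2,872,054.92 ÷ 1.30374 = CHF 2,202,935.34
Profit = CHF 2,202,935.34 − CHF 2,175,000.00

Profit: CHF 27,935.34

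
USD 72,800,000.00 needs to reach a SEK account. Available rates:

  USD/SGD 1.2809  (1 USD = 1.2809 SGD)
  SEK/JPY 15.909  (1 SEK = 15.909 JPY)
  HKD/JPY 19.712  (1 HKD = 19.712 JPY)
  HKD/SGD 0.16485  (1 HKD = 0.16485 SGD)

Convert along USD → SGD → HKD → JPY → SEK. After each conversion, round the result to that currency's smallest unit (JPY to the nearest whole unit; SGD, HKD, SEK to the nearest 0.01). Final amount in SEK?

SEK 700,882,896.54

USD 72,800,000.00 × 1.2809 = SGD 93,249,520.00
SGD 93,249,520.00 ÷ 0.16485 = HKD 565,662,845.01
HKD 565,662,845.01 × 19.712 = JPY 11,150,346,001
JPY 11,150,346,001 ÷ 15.909 = SEK 700,882,896.54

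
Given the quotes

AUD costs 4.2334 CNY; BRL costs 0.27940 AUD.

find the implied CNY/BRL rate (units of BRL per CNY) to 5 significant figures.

1 CNY ÷ 4.2334 = 0.236217 AUD
0.236217 AUD ÷ 0.27940 = 0.845443 BRL

CNY/BRL = 0.84544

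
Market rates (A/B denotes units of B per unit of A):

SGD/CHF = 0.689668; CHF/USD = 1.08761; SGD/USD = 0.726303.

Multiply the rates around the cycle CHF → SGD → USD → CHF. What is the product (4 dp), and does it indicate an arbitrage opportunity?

0.9683 (arbitrage exists)

Around CHF → SGD → USD → CHF: 1 ÷ 0.689668 × 0.726303 ÷ 1.08761 = 0.968288
Product < 1; profitable direction is CHF → USD → SGD → CHF.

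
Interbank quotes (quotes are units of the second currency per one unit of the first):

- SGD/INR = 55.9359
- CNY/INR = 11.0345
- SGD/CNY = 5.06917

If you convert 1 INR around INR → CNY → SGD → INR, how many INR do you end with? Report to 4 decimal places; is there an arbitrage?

Around INR → CNY → SGD → INR: 1 ÷ 11.0345 ÷ 5.06917 × 55.9359 = 1.000003
Product ≈ 1 (deviation 0.000%, within rounding noise).

1.0000 (no arbitrage)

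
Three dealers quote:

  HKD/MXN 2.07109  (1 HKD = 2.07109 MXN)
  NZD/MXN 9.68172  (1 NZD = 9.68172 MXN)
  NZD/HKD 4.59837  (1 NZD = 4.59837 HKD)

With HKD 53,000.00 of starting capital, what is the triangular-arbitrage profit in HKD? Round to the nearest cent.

Profit: HKD 879.74

Profitable loop is HKD → NZD → MXN → HKD:
HKD 53,000.00 ÷ 4.59837 = NZD 11,525.82
NZD 11,525.82 × 9.68172 = MXN 111,589.79
MXN 111,589.79 ÷ 2.07109 = HKD 53,879.74
Profit = HKD 53,879.74 − HKD 53,000.00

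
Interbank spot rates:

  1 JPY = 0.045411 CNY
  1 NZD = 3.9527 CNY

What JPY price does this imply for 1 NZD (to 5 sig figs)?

1 NZD × 3.9527 = 3.9527 CNY
3.9527 CNY ÷ 0.045411 = 87.0428 JPY

NZD/JPY = 87.043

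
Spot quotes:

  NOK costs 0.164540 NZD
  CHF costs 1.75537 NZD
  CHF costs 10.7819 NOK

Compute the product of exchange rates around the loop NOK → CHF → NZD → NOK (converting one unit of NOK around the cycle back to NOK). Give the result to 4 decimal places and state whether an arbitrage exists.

Around NOK → CHF → NZD → NOK: 1 ÷ 10.7819 × 1.75537 ÷ 0.164540 = 0.989468
Product < 1; profitable direction is NOK → NZD → CHF → NOK.

0.9895 (arbitrage exists)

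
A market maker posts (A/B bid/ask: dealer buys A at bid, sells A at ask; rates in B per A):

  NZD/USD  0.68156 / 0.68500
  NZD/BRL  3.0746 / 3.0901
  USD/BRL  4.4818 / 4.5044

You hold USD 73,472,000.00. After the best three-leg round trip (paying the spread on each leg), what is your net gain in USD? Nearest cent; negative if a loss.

Best loop USD → NZD → BRL → USD:
USD 73,472,000.00 ÷ 0.68500 (buy NZD at ask) = NZD 107,258,394.16
NZD 107,258,394.16 × 3.0746 (sell NZD at bid) = BRL 329,776,658.69
BRL 329,776,658.69 ÷ 4.5044 (buy USD at ask) = USD 73,212,116.75

Net result: USD -259,883.25 (no profitable arbitrage after spreads)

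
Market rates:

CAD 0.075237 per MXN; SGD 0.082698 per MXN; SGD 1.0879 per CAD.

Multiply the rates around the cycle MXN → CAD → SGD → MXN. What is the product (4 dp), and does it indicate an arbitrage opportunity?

Around MXN → CAD → SGD → MXN: 1 × 0.075237 × 1.0879 ÷ 0.082698 = 0.989750
Product < 1; profitable direction is MXN → SGD → CAD → MXN.

0.9897 (arbitrage exists)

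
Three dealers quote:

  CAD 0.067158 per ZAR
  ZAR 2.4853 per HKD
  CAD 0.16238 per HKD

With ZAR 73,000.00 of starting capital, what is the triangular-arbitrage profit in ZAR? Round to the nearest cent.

Profit: ZAR 2,035.52

Profitable loop is ZAR → CAD → HKD → ZAR:
ZAR 73,000.00 × 0.067158 = CAD 4,902.53
CAD 4,902.53 ÷ 0.16238 = HKD 30,191.74
HKD 30,191.74 × 2.4853 = ZAR 75,035.52
Profit = ZAR 75,035.52 − ZAR 73,000.00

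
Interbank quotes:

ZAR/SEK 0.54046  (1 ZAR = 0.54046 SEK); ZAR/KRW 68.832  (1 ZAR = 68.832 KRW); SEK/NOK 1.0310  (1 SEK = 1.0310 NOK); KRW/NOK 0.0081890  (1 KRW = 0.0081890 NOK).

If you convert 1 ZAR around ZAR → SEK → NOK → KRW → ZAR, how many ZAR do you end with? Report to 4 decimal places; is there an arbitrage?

Around ZAR → SEK → NOK → KRW → ZAR: 1 × 0.54046 × 1.0310 ÷ 0.0081890 ÷ 68.832 = 0.988555
Product < 1; profitable direction is ZAR → KRW → NOK → SEK → ZAR.

0.9886 (arbitrage exists)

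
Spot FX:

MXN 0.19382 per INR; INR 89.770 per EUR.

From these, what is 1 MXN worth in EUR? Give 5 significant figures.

MXN/EUR = 0.057474

1 MXN ÷ 0.19382 = 5.15943 INR
5.15943 INR ÷ 89.770 = 0.0574738 EUR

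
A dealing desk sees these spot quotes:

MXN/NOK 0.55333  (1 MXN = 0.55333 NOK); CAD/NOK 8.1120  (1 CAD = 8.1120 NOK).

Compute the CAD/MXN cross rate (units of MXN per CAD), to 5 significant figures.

1 CAD × 8.1120 = 8.112 NOK
8.112 NOK ÷ 0.55333 = 14.6603 MXN

CAD/MXN = 14.660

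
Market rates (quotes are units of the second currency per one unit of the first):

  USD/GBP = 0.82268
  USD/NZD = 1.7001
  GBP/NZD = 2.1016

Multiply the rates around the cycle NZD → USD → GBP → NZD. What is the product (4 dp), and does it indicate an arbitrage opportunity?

1.0170 (arbitrage exists)

Around NZD → USD → GBP → NZD: 1 ÷ 1.7001 × 0.82268 × 2.1016 = 1.016966
Product > 1; profitable direction is NZD → USD → GBP → NZD.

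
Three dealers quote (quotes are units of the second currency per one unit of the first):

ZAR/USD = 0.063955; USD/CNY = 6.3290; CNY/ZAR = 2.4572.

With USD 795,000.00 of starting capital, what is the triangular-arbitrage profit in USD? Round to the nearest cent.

Profitable loop is USD → ZAR → CNY → USD:
USD 795,000.00 ÷ 0.063955 = ZAR 12,430,615.28
ZAR 12,430,615.28 ÷ 2.4572 = CNY 5,058,853.69
CNY 5,058,853.69 ÷ 6.3290 = USD 799,313.27
Profit = USD 799,313.27 − USD 795,000.00

Profit: USD 4,313.27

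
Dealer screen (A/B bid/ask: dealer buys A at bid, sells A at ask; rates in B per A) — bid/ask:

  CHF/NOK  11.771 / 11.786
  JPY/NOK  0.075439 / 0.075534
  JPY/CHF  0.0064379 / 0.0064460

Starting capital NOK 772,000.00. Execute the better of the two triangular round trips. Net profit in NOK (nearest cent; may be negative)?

Best loop NOK → JPY → CHF → NOK:
NOK 772,000.00 ÷ 0.075534 (buy JPY at ask) = JPY 10,220,563
JPY 10,220,563 × 0.0064379 (sell JPY at bid) = CHF 65,798.96
CHF 65,798.96 × 11.771 (sell CHF at bid) = NOK 774,519.58

Net profit: NOK 2,519.58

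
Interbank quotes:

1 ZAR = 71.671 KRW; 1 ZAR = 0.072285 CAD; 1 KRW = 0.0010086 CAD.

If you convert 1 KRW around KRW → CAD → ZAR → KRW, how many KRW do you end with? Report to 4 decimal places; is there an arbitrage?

1.0000 (no arbitrage)

Around KRW → CAD → ZAR → KRW: 1 × 0.0010086 ÷ 0.072285 × 71.671 = 1.000033
Product ≈ 1 (deviation 0.003%, within rounding noise).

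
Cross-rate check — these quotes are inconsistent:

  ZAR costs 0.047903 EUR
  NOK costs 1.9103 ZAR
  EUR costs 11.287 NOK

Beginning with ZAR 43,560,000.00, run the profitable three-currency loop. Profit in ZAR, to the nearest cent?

Profitable loop is ZAR → EUR → NOK → ZAR:
ZAR 43,560,000.00 × 0.047903 = EUR 2,086,654.68
EUR 2,086,654.68 × 11.287 = NOK 23,552,071.37
NOK 23,552,071.37 × 1.9103 = ZAR 44,991,521.94
Profit = ZAR 44,991,521.94 − ZAR 43,560,000.00

Profit: ZAR 1,431,521.94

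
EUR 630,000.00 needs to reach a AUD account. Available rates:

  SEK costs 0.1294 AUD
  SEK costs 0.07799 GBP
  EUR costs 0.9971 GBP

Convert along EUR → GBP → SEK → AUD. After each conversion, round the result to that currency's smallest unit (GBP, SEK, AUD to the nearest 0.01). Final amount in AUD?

EUR 630,000.00 × 0.9971 = GBP 628,173.00
GBP 628,173.00 ÷ 0.07799 = SEK 8,054,532.63
SEK 8,054,532.63 × 0.1294 = AUD 1,042,256.52

AUD 1,042,256.52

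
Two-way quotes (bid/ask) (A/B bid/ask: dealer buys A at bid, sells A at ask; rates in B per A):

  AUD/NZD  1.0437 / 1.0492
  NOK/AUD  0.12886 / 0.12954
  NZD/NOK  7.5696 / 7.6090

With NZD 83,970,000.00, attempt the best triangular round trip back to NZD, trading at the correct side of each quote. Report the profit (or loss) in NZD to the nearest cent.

Net profit: NZD 1,515,192.57

Best loop NZD → NOK → AUD → NZD:
NZD 83,970,000.00 × 7.5696 (sell NZD at bid) = NOK 635,619,312.00
NOK 635,619,312.00 × 0.12886 (sell NOK at bid) = AUD 81,905,904.54
AUD 81,905,904.54 × 1.0437 (sell AUD at bid) = NZD 85,485,192.57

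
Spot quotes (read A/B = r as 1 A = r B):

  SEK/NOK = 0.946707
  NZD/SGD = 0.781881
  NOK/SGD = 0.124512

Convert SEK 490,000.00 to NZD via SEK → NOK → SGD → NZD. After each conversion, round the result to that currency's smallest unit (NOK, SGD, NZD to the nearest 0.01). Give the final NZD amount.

NZD 73,872.41

SEK 490,000.00 × 0.946707 = NOK 463,886.43
NOK 463,886.43 × 0.124512 = SGD 57,759.43
SGD 57,759.43 ÷ 0.781881 = NZD 73,872.41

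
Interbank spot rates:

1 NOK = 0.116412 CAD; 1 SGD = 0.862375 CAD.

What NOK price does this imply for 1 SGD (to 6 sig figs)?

SGD/NOK = 7.40796

1 SGD × 0.862375 = 0.862375 CAD
0.862375 CAD ÷ 0.116412 = 7.40796 NOK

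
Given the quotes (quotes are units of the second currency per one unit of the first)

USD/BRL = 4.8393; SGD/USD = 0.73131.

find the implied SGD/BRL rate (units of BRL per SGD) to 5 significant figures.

1 SGD × 0.73131 = 0.73131 USD
0.73131 USD × 4.8393 = 3.53903 BRL

SGD/BRL = 3.5390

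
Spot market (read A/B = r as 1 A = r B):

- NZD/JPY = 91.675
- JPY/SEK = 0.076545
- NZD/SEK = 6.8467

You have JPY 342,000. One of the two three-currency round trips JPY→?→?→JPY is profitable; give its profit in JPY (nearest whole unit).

Profitable loop is JPY → SEK → NZD → JPY:
JPY 342,000 × 0.076545 = SEK 26,178.39
SEK 26,178.39 ÷ 6.8467 = NZD 3,823.50
NZD 3,823.50 × 91.675 = JPY 350,520
Profit = JPY 350,520 − JPY 342,000

Profit: JPY 8,520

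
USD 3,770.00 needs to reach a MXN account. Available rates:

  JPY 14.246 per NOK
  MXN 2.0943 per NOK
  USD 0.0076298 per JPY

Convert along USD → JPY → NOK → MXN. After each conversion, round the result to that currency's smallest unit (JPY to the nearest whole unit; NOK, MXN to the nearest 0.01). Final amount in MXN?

USD 3,770.00 ÷ 0.0076298 = JPY 494,115
JPY 494,115 ÷ 14.246 = NOK 34,684.47
NOK 34,684.47 × 2.0943 = MXN 72,639.69

MXN 72,639.69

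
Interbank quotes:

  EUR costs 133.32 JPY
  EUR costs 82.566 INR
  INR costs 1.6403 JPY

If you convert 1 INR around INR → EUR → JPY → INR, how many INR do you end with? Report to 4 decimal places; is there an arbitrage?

Around INR → EUR → JPY → INR: 1 ÷ 82.566 × 133.32 ÷ 1.6403 = 0.984398
Product < 1; profitable direction is INR → JPY → EUR → INR.

0.9844 (arbitrage exists)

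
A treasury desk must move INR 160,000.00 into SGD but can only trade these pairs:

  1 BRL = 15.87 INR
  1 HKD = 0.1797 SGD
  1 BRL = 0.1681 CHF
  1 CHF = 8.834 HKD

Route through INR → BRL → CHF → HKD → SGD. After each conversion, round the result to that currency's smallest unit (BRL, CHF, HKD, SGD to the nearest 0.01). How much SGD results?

SGD 2,690.40

INR 160,000.00 ÷ 15.87 = BRL 10,081.92
BRL 10,081.92 × 0.1681 = CHF 1,694.77
CHF 1,694.77 × 8.834 = HKD 14,971.60
HKD 14,971.60 × 0.1797 = SGD 2,690.40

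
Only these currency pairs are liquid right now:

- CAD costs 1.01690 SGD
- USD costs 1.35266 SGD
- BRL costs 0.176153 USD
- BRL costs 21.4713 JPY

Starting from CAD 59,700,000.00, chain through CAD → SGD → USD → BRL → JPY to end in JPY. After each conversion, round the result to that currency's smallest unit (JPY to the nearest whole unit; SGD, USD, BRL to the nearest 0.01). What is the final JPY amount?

JPY 5,470,565,560

CAD 59,700,000.00 × 1.01690 = SGD 60,708,930.00
SGD 60,708,930.00 ÷ 1.35266 = USD 44,881,145.30
USD 44,881,145.30 ÷ 0.176153 = BRL 254,785,018.14
BRL 254,785,018.14 × 21.4713 = JPY 5,470,565,560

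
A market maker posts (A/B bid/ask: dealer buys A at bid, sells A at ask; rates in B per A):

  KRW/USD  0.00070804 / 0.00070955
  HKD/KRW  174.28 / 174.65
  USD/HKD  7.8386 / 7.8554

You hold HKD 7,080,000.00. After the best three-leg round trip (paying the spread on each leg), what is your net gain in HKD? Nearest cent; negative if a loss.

Best loop HKD → USD → KRW → HKD:
HKD 7,080,000.00 ÷ 7.8554 (buy USD at ask) = USD 901,290.83
USD 901,290.83 ÷ 0.00070955 (buy KRW at ask) = KRW 1,270,228,781
KRW 1,270,228,781 ÷ 174.65 (buy HKD at ask) = HKD 7,272,996.17

Net profit: HKD 192,996.17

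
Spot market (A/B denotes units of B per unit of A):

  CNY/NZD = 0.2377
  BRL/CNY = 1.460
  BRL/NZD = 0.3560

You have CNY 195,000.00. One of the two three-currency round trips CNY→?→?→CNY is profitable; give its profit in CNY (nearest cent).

Profit: CNY 5,033.43

Profitable loop is CNY → BRL → NZD → CNY:
CNY 195,000.00 ÷ 1.460 = BRL 133,561.64
BRL 133,561.64 × 0.3560 = NZD 47,547.95
NZD 47,547.95 ÷ 0.2377 = CNY 200,033.43
Profit = CNY 200,033.43 − CNY 195,000.00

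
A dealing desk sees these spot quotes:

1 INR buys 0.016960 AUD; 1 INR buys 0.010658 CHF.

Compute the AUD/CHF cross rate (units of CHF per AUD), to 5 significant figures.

AUD/CHF = 0.62842

1 AUD ÷ 0.016960 = 58.9623 INR
58.9623 INR × 0.010658 = 0.62842 CHF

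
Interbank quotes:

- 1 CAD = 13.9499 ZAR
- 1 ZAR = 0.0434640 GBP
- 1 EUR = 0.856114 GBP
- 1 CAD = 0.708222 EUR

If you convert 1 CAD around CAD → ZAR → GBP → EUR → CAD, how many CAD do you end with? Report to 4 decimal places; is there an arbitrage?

1.0000 (no arbitrage)

Around CAD → ZAR → GBP → EUR → CAD: 1 × 13.9499 × 0.0434640 ÷ 0.856114 ÷ 0.708222 = 0.999999
Product ≈ 1 (deviation 0.000%, within rounding noise).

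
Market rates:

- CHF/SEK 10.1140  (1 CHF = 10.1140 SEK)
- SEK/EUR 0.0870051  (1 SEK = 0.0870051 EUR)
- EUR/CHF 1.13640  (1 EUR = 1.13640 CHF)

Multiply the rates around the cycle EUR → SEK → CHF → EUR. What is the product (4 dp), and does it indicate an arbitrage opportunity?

1.0000 (no arbitrage)

Around EUR → SEK → CHF → EUR: 1 ÷ 0.0870051 ÷ 10.1140 ÷ 1.13640 = 1.000003
Product ≈ 1 (deviation 0.000%, within rounding noise).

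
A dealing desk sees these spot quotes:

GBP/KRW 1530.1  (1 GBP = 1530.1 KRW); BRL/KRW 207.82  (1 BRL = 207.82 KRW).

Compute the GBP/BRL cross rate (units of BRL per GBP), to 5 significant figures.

GBP/BRL = 7.3626

1 GBP × 1530.1 = 1530.1 KRW
1530.1 KRW ÷ 207.82 = 7.36262 BRL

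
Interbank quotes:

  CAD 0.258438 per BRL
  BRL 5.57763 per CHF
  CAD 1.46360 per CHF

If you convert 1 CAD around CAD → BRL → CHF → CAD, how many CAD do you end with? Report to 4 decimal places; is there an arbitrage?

1.0154 (arbitrage exists)

Around CAD → BRL → CHF → CAD: 1 ÷ 0.258438 ÷ 5.57763 × 1.46360 = 1.015351
Product > 1; profitable direction is CAD → BRL → CHF → CAD.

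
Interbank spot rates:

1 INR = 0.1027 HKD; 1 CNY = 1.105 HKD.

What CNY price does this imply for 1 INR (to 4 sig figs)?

1 INR × 0.1027 = 0.1027 HKD
0.1027 HKD ÷ 1.105 = 0.0929412 CNY

INR/CNY = 0.09294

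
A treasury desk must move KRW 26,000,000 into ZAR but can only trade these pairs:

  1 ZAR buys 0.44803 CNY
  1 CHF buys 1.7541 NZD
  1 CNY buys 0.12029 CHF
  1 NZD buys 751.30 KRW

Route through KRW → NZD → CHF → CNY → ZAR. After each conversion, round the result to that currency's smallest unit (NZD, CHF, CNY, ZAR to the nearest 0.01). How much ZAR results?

ZAR 366,074.01

KRW 26,000,000 ÷ 751.30 = NZD 34,606.68
NZD 34,606.68 ÷ 1.7541 = CHF 19,729.02
CHF 19,729.02 ÷ 0.12029 = CNY 164,012.14
CNY 164,012.14 ÷ 0.44803 = ZAR 366,074.01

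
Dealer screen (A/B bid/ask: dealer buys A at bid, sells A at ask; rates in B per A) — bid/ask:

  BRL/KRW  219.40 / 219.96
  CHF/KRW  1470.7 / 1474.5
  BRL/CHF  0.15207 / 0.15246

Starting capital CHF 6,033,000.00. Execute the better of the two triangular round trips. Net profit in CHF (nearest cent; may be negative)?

Net profit: CHF 101,190.41

Best loop CHF → KRW → BRL → CHF:
CHF 6,033,000.00 × 1470.7 (sell CHF at bid) = KRW 8,872,733,100
KRW 8,872,733,100 ÷ 219.96 (buy BRL at ask) = BRL 40,337,939.17
BRL 40,337,939.17 × 0.15207 (sell BRL at bid) = CHF 6,134,190.41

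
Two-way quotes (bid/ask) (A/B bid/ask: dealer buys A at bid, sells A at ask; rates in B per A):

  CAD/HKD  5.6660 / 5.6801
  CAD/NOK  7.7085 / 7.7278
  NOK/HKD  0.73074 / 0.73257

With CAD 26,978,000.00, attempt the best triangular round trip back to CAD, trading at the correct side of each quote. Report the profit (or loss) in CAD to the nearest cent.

Best loop CAD → HKD → NOK → CAD:
CAD 26,978,000.00 × 5.6660 (sell CAD at bid) = HKD 152,857,348.00
HKD 152,857,348.00 ÷ 0.73257 (buy NOK at ask) = NOK 208,659,033.27
NOK 208,659,033.27 ÷ 7.7278 (buy CAD at ask) = CAD 27,001,091.29

Net profit: CAD 23,091.29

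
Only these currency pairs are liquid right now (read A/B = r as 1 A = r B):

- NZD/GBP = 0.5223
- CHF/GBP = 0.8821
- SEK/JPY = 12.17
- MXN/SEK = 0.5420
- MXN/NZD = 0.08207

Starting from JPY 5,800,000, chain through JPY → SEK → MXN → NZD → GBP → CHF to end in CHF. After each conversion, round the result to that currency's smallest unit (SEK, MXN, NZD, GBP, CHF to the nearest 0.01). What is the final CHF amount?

JPY 5,800,000 ÷ 12.17 = SEK 476,581.76
SEK 476,581.76 ÷ 0.5420 = MXN 879,302.14
MXN 879,302.14 × 0.08207 = NZD 72,164.33
NZD 72,164.33 × 0.5223 = GBP 37,691.43
GBP 37,691.43 ÷ 0.8821 = CHF 42,729.20

CHF 42,729.20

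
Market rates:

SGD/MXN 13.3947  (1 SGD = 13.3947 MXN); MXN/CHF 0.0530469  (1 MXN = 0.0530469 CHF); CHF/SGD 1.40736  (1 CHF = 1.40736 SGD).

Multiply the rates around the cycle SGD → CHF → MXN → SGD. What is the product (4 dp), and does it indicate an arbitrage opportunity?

Around SGD → CHF → MXN → SGD: 1 ÷ 1.40736 ÷ 0.0530469 ÷ 13.3947 = 1.000004
Product ≈ 1 (deviation 0.000%, within rounding noise).

1.0000 (no arbitrage)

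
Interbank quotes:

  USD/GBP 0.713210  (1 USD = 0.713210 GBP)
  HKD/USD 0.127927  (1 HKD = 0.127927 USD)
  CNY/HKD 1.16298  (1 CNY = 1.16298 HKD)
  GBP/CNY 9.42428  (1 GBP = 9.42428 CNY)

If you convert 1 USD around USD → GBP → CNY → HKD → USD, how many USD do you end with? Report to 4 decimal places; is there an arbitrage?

Around USD → GBP → CNY → HKD → USD: 1 × 0.713210 × 9.42428 × 1.16298 × 0.127927 = 1.000000
Product ≈ 1 (deviation 0.000%, within rounding noise).

1.0000 (no arbitrage)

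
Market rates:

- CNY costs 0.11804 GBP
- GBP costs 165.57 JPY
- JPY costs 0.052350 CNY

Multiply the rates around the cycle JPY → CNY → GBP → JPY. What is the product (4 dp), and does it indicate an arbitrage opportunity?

1.0231 (arbitrage exists)

Around JPY → CNY → GBP → JPY: 1 × 0.052350 × 0.11804 × 165.57 = 1.023122
Product > 1; profitable direction is JPY → CNY → GBP → JPY.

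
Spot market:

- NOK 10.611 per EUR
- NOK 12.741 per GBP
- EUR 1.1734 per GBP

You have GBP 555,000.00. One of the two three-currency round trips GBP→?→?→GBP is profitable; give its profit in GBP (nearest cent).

Profit: GBP 12,929.07

Profitable loop is GBP → NOK → EUR → GBP:
GBP 555,000.00 × 12.741 = NOK 7,071,255.00
NOK 7,071,255.00 ÷ 10.611 = EUR 666,407.97
EUR 666,407.97 ÷ 1.1734 = GBP 567,929.07
Profit = GBP 567,929.07 − GBP 555,000.00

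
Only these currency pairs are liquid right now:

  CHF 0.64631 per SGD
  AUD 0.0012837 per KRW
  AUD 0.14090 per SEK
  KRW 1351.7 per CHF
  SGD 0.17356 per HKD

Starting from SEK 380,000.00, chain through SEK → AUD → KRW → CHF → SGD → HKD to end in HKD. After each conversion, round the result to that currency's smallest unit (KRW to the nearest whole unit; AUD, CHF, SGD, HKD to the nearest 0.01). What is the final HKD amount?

HKD 275,080.78

SEK 380,000.00 × 0.14090 = AUD 53,542.00
AUD 53,542.00 ÷ 0.0012837 = KRW 41,709,122
KRW 41,709,122 ÷ 1351.7 = CHF 30,856.79
CHF 30,856.79 ÷ 0.64631 = SGD 47,743.02
SGD 47,743.02 ÷ 0.17356 = HKD 275,080.78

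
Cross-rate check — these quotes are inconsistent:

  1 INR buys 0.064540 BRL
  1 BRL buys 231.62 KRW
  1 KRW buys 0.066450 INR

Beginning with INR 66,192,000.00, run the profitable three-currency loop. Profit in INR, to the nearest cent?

Profitable loop is INR → KRW → BRL → INR:
INR 66,192,000.00 ÷ 0.066450 = KRW 996,117,381
KRW 996,117,381 ÷ 231.62 = BRL 4,300,653.58
BRL 4,300,653.58 ÷ 0.064540 = INR 66,635,475.32
Profit = INR 66,635,475.32 − INR 66,192,000.00

Profit: INR 443,475.32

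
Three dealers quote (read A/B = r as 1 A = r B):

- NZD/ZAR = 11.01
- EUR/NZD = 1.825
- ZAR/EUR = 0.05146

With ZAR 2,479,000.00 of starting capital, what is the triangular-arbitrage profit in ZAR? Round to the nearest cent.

Profit: ZAR 84,282.64

Profitable loop is ZAR → EUR → NZD → ZAR:
ZAR 2,479,000.00 × 0.05146 = EUR 127,569.34
EUR 127,569.34 × 1.825 = NZD 232,814.05
NZD 232,814.05 × 11.01 = ZAR 2,563,282.64
Profit = ZAR 2,563,282.64 − ZAR 2,479,000.00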